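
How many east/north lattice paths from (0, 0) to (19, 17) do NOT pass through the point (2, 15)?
Number of paths = 8597473344

Total paths from (0, 0) to (19, 17): C(36, 19) = 8597496600. Paths through (2, 15): (paths (0, 0) → (2, 15)) × (paths (2, 15) → (19, 17)) = C(17, 2) · C(19, 17) = 136 · 171 = 23256. Avoidance count = 8597496600 − 23256 = 8597473344.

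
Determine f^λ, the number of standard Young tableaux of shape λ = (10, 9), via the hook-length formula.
# SYT of shape (10, 9) = 16796

Hook-length formula: f^λ = n! / Π hook(c), product over all cells c of the Young diagram. For λ = (10, 9), n = 19 boxes. Hook lengths by row (left-to-right, top-to-bottom): [11, 10, 9, 8, 7, 6, 5, 4, 3, 1]; [9, 8, 7, 6, 5, 4, 3, 2, 1]. Product of hooks = 7242504192000. So f^λ = 19! / 7242504192000 = 121645100408832000 / 7242504192000 = 16796.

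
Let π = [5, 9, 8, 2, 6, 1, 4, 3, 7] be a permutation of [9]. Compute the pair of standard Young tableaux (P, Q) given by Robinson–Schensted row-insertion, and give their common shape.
P = [1, 3, 7] / [2, 4] / [5, 6] / [8] / [9];  Q = [1, 2, 9] / [3, 5] / [4, 7] / [6] / [8];  common shape = (3, 2, 2, 1, 1)

Row-insert the values π_1, π_2, … into P one at a time, bumping the leftmost entry strictly greater than the inserted value down to the next row. The recording tableau Q records, in position (i, j), the step at which that cell was added to P.
  Insert 5 (step 1): P = [5];  Q = [1]
  Insert 9 (step 2): P = [5, 9];  Q = [1, 2]
  Insert 8 (step 3): P = [5, 8] / [9];  Q = [1, 2] / [3]
  Insert 2 (step 4): P = [2, 8] / [5] / [9];  Q = [1, 2] / [3] / [4]
  Insert 6 (step 5): P = [2, 6] / [5, 8] / [9];  Q = [1, 2] / [3, 5] / [4]
  Insert 1 (step 6): P = [1, 6] / [2, 8] / [5] / [9];  Q = [1, 2] / [3, 5] / [4] / [6]
  Insert 4 (step 7): P = [1, 4] / [2, 6] / [5, 8] / [9];  Q = [1, 2] / [3, 5] / [4, 7] / [6]
  Insert 3 (step 8): P = [1, 3] / [2, 4] / [5, 6] / [8] / [9];  Q = [1, 2] / [3, 5] / [4, 7] / [6] / [8]
  Insert 7 (step 9): P = [1, 3, 7] / [2, 4] / [5, 6] / [8] / [9];  Q = [1, 2, 9] / [3, 5] / [4, 7] / [6] / [8]
Final shape: (3, 2, 2, 1, 1).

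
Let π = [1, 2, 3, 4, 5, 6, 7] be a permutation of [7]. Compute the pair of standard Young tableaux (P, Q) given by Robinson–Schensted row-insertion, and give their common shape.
P = [1, 2, 3, 4, 5, 6, 7];  Q = [1, 2, 3, 4, 5, 6, 7];  common shape = (7)

Row-insert the values π_1, π_2, … into P one at a time, bumping the leftmost entry strictly greater than the inserted value down to the next row. The recording tableau Q records, in position (i, j), the step at which that cell was added to P.
  Insert 1 (step 1): P = [1];  Q = [1]
  Insert 2 (step 2): P = [1, 2];  Q = [1, 2]
  Insert 3 (step 3): P = [1, 2, 3];  Q = [1, 2, 3]
  Insert 4 (step 4): P = [1, 2, 3, 4];  Q = [1, 2, 3, 4]
  Insert 5 (step 5): P = [1, 2, 3, 4, 5];  Q = [1, 2, 3, 4, 5]
  Insert 6 (step 6): P = [1, 2, 3, 4, 5, 6];  Q = [1, 2, 3, 4, 5, 6]
  Insert 7 (step 7): P = [1, 2, 3, 4, 5, 6, 7];  Q = [1, 2, 3, 4, 5, 6, 7]
Final shape: (7).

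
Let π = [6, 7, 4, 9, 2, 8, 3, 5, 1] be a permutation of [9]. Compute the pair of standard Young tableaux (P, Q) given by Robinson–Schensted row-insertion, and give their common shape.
P = [1, 3, 5] / [2, 7, 8] / [4, 9] / [6];  Q = [1, 2, 4] / [3, 6, 8] / [5, 7] / [9];  common shape = (3, 3, 2, 1)

Row-insert the values π_1, π_2, … into P one at a time, bumping the leftmost entry strictly greater than the inserted value down to the next row. The recording tableau Q records, in position (i, j), the step at which that cell was added to P.
  Insert 6 (step 1): P = [6];  Q = [1]
  Insert 7 (step 2): P = [6, 7];  Q = [1, 2]
  Insert 4 (step 3): P = [4, 7] / [6];  Q = [1, 2] / [3]
  Insert 9 (step 4): P = [4, 7, 9] / [6];  Q = [1, 2, 4] / [3]
  Insert 2 (step 5): P = [2, 7, 9] / [4] / [6];  Q = [1, 2, 4] / [3] / [5]
  Insert 8 (step 6): P = [2, 7, 8] / [4, 9] / [6];  Q = [1, 2, 4] / [3, 6] / [5]
  Insert 3 (step 7): P = [2, 3, 8] / [4, 7] / [6, 9];  Q = [1, 2, 4] / [3, 6] / [5, 7]
  Insert 5 (step 8): P = [2, 3, 5] / [4, 7, 8] / [6, 9];  Q = [1, 2, 4] / [3, 6, 8] / [5, 7]
  Insert 1 (step 9): P = [1, 3, 5] / [2, 7, 8] / [4, 9] / [6];  Q = [1, 2, 4] / [3, 6, 8] / [5, 7] / [9]
Final shape: (3, 3, 2, 1).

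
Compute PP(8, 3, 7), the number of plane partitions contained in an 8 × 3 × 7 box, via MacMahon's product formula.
PP(8, 3, 7) = 4971151900

Evaluate the triple product over i = 1..8, j = 1..3, k = 1..7. The factors are (2/1) · (3/2) · (4/3) · (5/4) · (6/5) · (7/6) · (8/7) · (3/2) · … (168 factors total). The numerators and denominators telescope so the product is an integer; carrying out the multiplication exactly gives PP(8, 3, 7) = 4971151900.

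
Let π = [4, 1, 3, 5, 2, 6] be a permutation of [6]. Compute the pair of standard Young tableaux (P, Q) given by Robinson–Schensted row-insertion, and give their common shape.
P = [1, 2, 5, 6] / [3] / [4];  Q = [1, 3, 4, 6] / [2] / [5];  common shape = (4, 1, 1)

Row-insert the values π_1, π_2, … into P one at a time, bumping the leftmost entry strictly greater than the inserted value down to the next row. The recording tableau Q records, in position (i, j), the step at which that cell was added to P.
  Insert 4 (step 1): P = [4];  Q = [1]
  Insert 1 (step 2): P = [1] / [4];  Q = [1] / [2]
  Insert 3 (step 3): P = [1, 3] / [4];  Q = [1, 3] / [2]
  Insert 5 (step 4): P = [1, 3, 5] / [4];  Q = [1, 3, 4] / [2]
  Insert 2 (step 5): P = [1, 2, 5] / [3] / [4];  Q = [1, 3, 4] / [2] / [5]
  Insert 6 (step 6): P = [1, 2, 5, 6] / [3] / [4];  Q = [1, 3, 4, 6] / [2] / [5]
Final shape: (4, 1, 1).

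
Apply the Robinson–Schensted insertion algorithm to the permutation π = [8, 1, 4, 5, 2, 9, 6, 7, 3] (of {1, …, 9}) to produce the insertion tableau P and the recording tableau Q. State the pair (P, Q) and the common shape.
P = [1, 2, 3, 6, 7] / [4, 5] / [8, 9];  Q = [1, 3, 4, 6, 8] / [2, 7] / [5, 9];  common shape = (5, 2, 2)

Row-insert the values π_1, π_2, … into P one at a time, bumping the leftmost entry strictly greater than the inserted value down to the next row. The recording tableau Q records, in position (i, j), the step at which that cell was added to P.
  Insert 8 (step 1): P = [8];  Q = [1]
  Insert 1 (step 2): P = [1] / [8];  Q = [1] / [2]
  Insert 4 (step 3): P = [1, 4] / [8];  Q = [1, 3] / [2]
  Insert 5 (step 4): P = [1, 4, 5] / [8];  Q = [1, 3, 4] / [2]
  Insert 2 (step 5): P = [1, 2, 5] / [4] / [8];  Q = [1, 3, 4] / [2] / [5]
  Insert 9 (step 6): P = [1, 2, 5, 9] / [4] / [8];  Q = [1, 3, 4, 6] / [2] / [5]
  Insert 6 (step 7): P = [1, 2, 5, 6] / [4, 9] / [8];  Q = [1, 3, 4, 6] / [2, 7] / [5]
  Insert 7 (step 8): P = [1, 2, 5, 6, 7] / [4, 9] / [8];  Q = [1, 3, 4, 6, 8] / [2, 7] / [5]
  Insert 3 (step 9): P = [1, 2, 3, 6, 7] / [4, 5] / [8, 9];  Q = [1, 3, 4, 6, 8] / [2, 7] / [5, 9]
Final shape: (5, 2, 2).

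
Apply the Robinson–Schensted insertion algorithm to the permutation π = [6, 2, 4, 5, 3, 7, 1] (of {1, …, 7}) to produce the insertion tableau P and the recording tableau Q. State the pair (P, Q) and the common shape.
P = [1, 3, 5, 7] / [2] / [4] / [6];  Q = [1, 3, 4, 6] / [2] / [5] / [7];  common shape = (4, 1, 1, 1)

Row-insert the values π_1, π_2, … into P one at a time, bumping the leftmost entry strictly greater than the inserted value down to the next row. The recording tableau Q records, in position (i, j), the step at which that cell was added to P.
  Insert 6 (step 1): P = [6];  Q = [1]
  Insert 2 (step 2): P = [2] / [6];  Q = [1] / [2]
  Insert 4 (step 3): P = [2, 4] / [6];  Q = [1, 3] / [2]
  Insert 5 (step 4): P = [2, 4, 5] / [6];  Q = [1, 3, 4] / [2]
  Insert 3 (step 5): P = [2, 3, 5] / [4] / [6];  Q = [1, 3, 4] / [2] / [5]
  Insert 7 (step 6): P = [2, 3, 5, 7] / [4] / [6];  Q = [1, 3, 4, 6] / [2] / [5]
  Insert 1 (step 7): P = [1, 3, 5, 7] / [2] / [4] / [6];  Q = [1, 3, 4, 6] / [2] / [5] / [7]
Final shape: (4, 1, 1, 1).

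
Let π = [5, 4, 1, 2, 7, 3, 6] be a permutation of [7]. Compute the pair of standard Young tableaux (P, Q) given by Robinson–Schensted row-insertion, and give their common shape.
P = [1, 2, 3, 6] / [4, 7] / [5];  Q = [1, 4, 5, 7] / [2, 6] / [3];  common shape = (4, 2, 1)

Row-insert the values π_1, π_2, … into P one at a time, bumping the leftmost entry strictly greater than the inserted value down to the next row. The recording tableau Q records, in position (i, j), the step at which that cell was added to P.
  Insert 5 (step 1): P = [5];  Q = [1]
  Insert 4 (step 2): P = [4] / [5];  Q = [1] / [2]
  Insert 1 (step 3): P = [1] / [4] / [5];  Q = [1] / [2] / [3]
  Insert 2 (step 4): P = [1, 2] / [4] / [5];  Q = [1, 4] / [2] / [3]
  Insert 7 (step 5): P = [1, 2, 7] / [4] / [5];  Q = [1, 4, 5] / [2] / [3]
  Insert 3 (step 6): P = [1, 2, 3] / [4, 7] / [5];  Q = [1, 4, 5] / [2, 6] / [3]
  Insert 6 (step 7): P = [1, 2, 3, 6] / [4, 7] / [5];  Q = [1, 4, 5, 7] / [2, 6] / [3]
Final shape: (4, 2, 1).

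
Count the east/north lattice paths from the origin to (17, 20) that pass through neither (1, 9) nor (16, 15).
Number of paths = 13975004430

Inclusion–exclusion. Total paths: C(37, 17) = 15905368710. Through P₁: C(10, 1)·C(27, 16) = 130378950. Through P₂: C(31, 16)·C(6, 1) = 1803241170. Since P₁ is strictly southwest of P₂, a monotone path through both must visit P₁ then P₂; paths through both = C(10, 1)·C(21, 15)·C(6, 1) = 3255840. Avoid both = 15905368710 − 130378950 − 1803241170 + 3255840 = 13975004430.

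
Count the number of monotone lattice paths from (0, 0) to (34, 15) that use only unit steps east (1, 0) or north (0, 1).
Number of paths = 1575580702584

A monotone lattice path from (0, 0) to (34, 15) consists of 34 east steps and 15 north steps in some order, so it is determined by which 34 of the 49 steps are east. The count is C(49, 34) = 1575580702584.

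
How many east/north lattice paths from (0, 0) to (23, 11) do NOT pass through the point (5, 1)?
Number of paths = 207359100

Total paths from (0, 0) to (23, 11): C(34, 23) = 286097760. Paths through (5, 1): (paths (0, 0) → (5, 1)) × (paths (5, 1) → (23, 11)) = C(6, 5) · C(28, 18) = 6 · 13123110 = 78738660. Avoidance count = 286097760 − 78738660 = 207359100.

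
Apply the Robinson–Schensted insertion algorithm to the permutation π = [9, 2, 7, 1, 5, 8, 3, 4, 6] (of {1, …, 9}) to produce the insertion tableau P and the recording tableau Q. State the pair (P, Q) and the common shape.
P = [1, 3, 4, 6] / [2, 5, 8] / [7] / [9];  Q = [1, 3, 6, 9] / [2, 5, 8] / [4] / [7];  common shape = (4, 3, 1, 1)

Row-insert the values π_1, π_2, … into P one at a time, bumping the leftmost entry strictly greater than the inserted value down to the next row. The recording tableau Q records, in position (i, j), the step at which that cell was added to P.
  Insert 9 (step 1): P = [9];  Q = [1]
  Insert 2 (step 2): P = [2] / [9];  Q = [1] / [2]
  Insert 7 (step 3): P = [2, 7] / [9];  Q = [1, 3] / [2]
  Insert 1 (step 4): P = [1, 7] / [2] / [9];  Q = [1, 3] / [2] / [4]
  Insert 5 (step 5): P = [1, 5] / [2, 7] / [9];  Q = [1, 3] / [2, 5] / [4]
  Insert 8 (step 6): P = [1, 5, 8] / [2, 7] / [9];  Q = [1, 3, 6] / [2, 5] / [4]
  Insert 3 (step 7): P = [1, 3, 8] / [2, 5] / [7] / [9];  Q = [1, 3, 6] / [2, 5] / [4] / [7]
  Insert 4 (step 8): P = [1, 3, 4] / [2, 5, 8] / [7] / [9];  Q = [1, 3, 6] / [2, 5, 8] / [4] / [7]
  Insert 6 (step 9): P = [1, 3, 4, 6] / [2, 5, 8] / [7] / [9];  Q = [1, 3, 6, 9] / [2, 5, 8] / [4] / [7]
Final shape: (4, 3, 1, 1).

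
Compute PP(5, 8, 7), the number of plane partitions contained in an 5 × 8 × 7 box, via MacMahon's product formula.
PP(5, 8, 7) = 201299981193168

Evaluate the triple product over i = 1..5, j = 1..8, k = 1..7. The factors are (2/1) · (3/2) · (4/3) · (5/4) · (6/5) · (7/6) · (8/7) · (3/2) · … (280 factors total). The numerators and denominators telescope so the product is an integer; carrying out the multiplication exactly gives PP(5, 8, 7) = 201299981193168.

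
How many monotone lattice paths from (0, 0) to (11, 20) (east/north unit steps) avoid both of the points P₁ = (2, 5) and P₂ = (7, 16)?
Number of paths = 46474701

Inclusion–exclusion. Total paths: C(31, 11) = 84672315. Through P₁: C(7, 2)·C(24, 9) = 27457584. Through P₂: C(23, 7)·C(8, 4) = 17160990. Since P₁ is strictly southwest of P₂, a monotone path through both must visit P₁ then P₂; paths through both = C(7, 2)·C(16, 5)·C(8, 4) = 6420960. Avoid both = 84672315 − 27457584 − 17160990 + 6420960 = 46474701.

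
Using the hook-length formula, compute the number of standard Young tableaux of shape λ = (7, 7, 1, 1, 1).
# SYT of shape (7, 7, 1, 1, 1) = 148512

Hook-length formula: f^λ = n! / Π hook(c), product over all cells c of the Young diagram. For λ = (7, 7, 1, 1, 1), n = 17 boxes. Hook lengths by row (left-to-right, top-to-bottom): [11, 7, 6, 5, 4, 3, 2]; [10, 6, 5, 4, 3, 2, 1]; [3]; [2]; [1]. Product of hooks = 2395008000. So f^λ = 17! / 2395008000 = 355687428096000 / 2395008000 = 148512.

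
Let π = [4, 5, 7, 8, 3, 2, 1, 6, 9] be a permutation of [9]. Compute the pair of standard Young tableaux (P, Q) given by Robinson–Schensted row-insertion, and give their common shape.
P = [1, 5, 6, 8, 9] / [2, 7] / [3] / [4];  Q = [1, 2, 3, 4, 9] / [5, 8] / [6] / [7];  common shape = (5, 2, 1, 1)

Row-insert the values π_1, π_2, … into P one at a time, bumping the leftmost entry strictly greater than the inserted value down to the next row. The recording tableau Q records, in position (i, j), the step at which that cell was added to P.
  Insert 4 (step 1): P = [4];  Q = [1]
  Insert 5 (step 2): P = [4, 5];  Q = [1, 2]
  Insert 7 (step 3): P = [4, 5, 7];  Q = [1, 2, 3]
  Insert 8 (step 4): P = [4, 5, 7, 8];  Q = [1, 2, 3, 4]
  Insert 3 (step 5): P = [3, 5, 7, 8] / [4];  Q = [1, 2, 3, 4] / [5]
  Insert 2 (step 6): P = [2, 5, 7, 8] / [3] / [4];  Q = [1, 2, 3, 4] / [5] / [6]
  Insert 1 (step 7): P = [1, 5, 7, 8] / [2] / [3] / [4];  Q = [1, 2, 3, 4] / [5] / [6] / [7]
  Insert 6 (step 8): P = [1, 5, 6, 8] / [2, 7] / [3] / [4];  Q = [1, 2, 3, 4] / [5, 8] / [6] / [7]
  Insert 9 (step 9): P = [1, 5, 6, 8, 9] / [2, 7] / [3] / [4];  Q = [1, 2, 3, 4, 9] / [5, 8] / [6] / [7]
Final shape: (5, 2, 1, 1).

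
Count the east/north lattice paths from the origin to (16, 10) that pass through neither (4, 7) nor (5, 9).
Number of paths = 5149441

Inclusion–exclusion. Total paths: C(26, 16) = 5311735. Through P₁: C(11, 4)·C(15, 12) = 150150. Through P₂: C(14, 5)·C(12, 11) = 24024. Since P₁ is strictly southwest of P₂, a monotone path through both must visit P₁ then P₂; paths through both = C(11, 4)·C(3, 1)·C(12, 11) = 11880. Avoid both = 5311735 − 150150 − 24024 + 11880 = 5149441.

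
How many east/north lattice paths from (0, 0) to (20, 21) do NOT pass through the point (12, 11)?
Number of paths = 209964708096

Total paths from (0, 0) to (20, 21): C(41, 20) = 269128937220. Paths through (12, 11): (paths (0, 0) → (12, 11)) × (paths (12, 11) → (20, 21)) = C(23, 12) · C(18, 8) = 1352078 · 43758 = 59164229124. Avoidance count = 269128937220 − 59164229124 = 209964708096.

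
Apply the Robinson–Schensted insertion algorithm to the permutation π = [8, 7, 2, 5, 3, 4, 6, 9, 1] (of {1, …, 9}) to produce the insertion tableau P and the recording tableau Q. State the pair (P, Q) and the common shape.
P = [1, 3, 4, 6, 9] / [2] / [5] / [7] / [8];  Q = [1, 4, 6, 7, 8] / [2] / [3] / [5] / [9];  common shape = (5, 1, 1, 1, 1)

Row-insert the values π_1, π_2, … into P one at a time, bumping the leftmost entry strictly greater than the inserted value down to the next row. The recording tableau Q records, in position (i, j), the step at which that cell was added to P.
  Insert 8 (step 1): P = [8];  Q = [1]
  Insert 7 (step 2): P = [7] / [8];  Q = [1] / [2]
  Insert 2 (step 3): P = [2] / [7] / [8];  Q = [1] / [2] / [3]
  Insert 5 (step 4): P = [2, 5] / [7] / [8];  Q = [1, 4] / [2] / [3]
  Insert 3 (step 5): P = [2, 3] / [5] / [7] / [8];  Q = [1, 4] / [2] / [3] / [5]
  Insert 4 (step 6): P = [2, 3, 4] / [5] / [7] / [8];  Q = [1, 4, 6] / [2] / [3] / [5]
  Insert 6 (step 7): P = [2, 3, 4, 6] / [5] / [7] / [8];  Q = [1, 4, 6, 7] / [2] / [3] / [5]
  Insert 9 (step 8): P = [2, 3, 4, 6, 9] / [5] / [7] / [8];  Q = [1, 4, 6, 7, 8] / [2] / [3] / [5]
  Insert 1 (step 9): P = [1, 3, 4, 6, 9] / [2] / [5] / [7] / [8];  Q = [1, 4, 6, 7, 8] / [2] / [3] / [5] / [9]
Final shape: (5, 1, 1, 1, 1).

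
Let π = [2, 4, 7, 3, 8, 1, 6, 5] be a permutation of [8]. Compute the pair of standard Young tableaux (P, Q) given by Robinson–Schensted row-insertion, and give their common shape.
P = [1, 3, 5, 8] / [2, 6] / [4, 7];  Q = [1, 2, 3, 5] / [4, 7] / [6, 8];  common shape = (4, 2, 2)

Row-insert the values π_1, π_2, … into P one at a time, bumping the leftmost entry strictly greater than the inserted value down to the next row. The recording tableau Q records, in position (i, j), the step at which that cell was added to P.
  Insert 2 (step 1): P = [2];  Q = [1]
  Insert 4 (step 2): P = [2, 4];  Q = [1, 2]
  Insert 7 (step 3): P = [2, 4, 7];  Q = [1, 2, 3]
  Insert 3 (step 4): P = [2, 3, 7] / [4];  Q = [1, 2, 3] / [4]
  Insert 8 (step 5): P = [2, 3, 7, 8] / [4];  Q = [1, 2, 3, 5] / [4]
  Insert 1 (step 6): P = [1, 3, 7, 8] / [2] / [4];  Q = [1, 2, 3, 5] / [4] / [6]
  Insert 6 (step 7): P = [1, 3, 6, 8] / [2, 7] / [4];  Q = [1, 2, 3, 5] / [4, 7] / [6]
  Insert 5 (step 8): P = [1, 3, 5, 8] / [2, 6] / [4, 7];  Q = [1, 2, 3, 5] / [4, 7] / [6, 8]
Final shape: (4, 2, 2).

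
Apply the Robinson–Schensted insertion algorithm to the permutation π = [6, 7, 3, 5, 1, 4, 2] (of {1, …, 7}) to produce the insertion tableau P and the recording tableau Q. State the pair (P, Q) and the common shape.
P = [1, 2] / [3, 4] / [5, 7] / [6];  Q = [1, 2] / [3, 4] / [5, 6] / [7];  common shape = (2, 2, 2, 1)

Row-insert the values π_1, π_2, … into P one at a time, bumping the leftmost entry strictly greater than the inserted value down to the next row. The recording tableau Q records, in position (i, j), the step at which that cell was added to P.
  Insert 6 (step 1): P = [6];  Q = [1]
  Insert 7 (step 2): P = [6, 7];  Q = [1, 2]
  Insert 3 (step 3): P = [3, 7] / [6];  Q = [1, 2] / [3]
  Insert 5 (step 4): P = [3, 5] / [6, 7];  Q = [1, 2] / [3, 4]
  Insert 1 (step 5): P = [1, 5] / [3, 7] / [6];  Q = [1, 2] / [3, 4] / [5]
  Insert 4 (step 6): P = [1, 4] / [3, 5] / [6, 7];  Q = [1, 2] / [3, 4] / [5, 6]
  Insert 2 (step 7): P = [1, 2] / [3, 4] / [5, 7] / [6];  Q = [1, 2] / [3, 4] / [5, 6] / [7]
Final shape: (2, 2, 2, 1).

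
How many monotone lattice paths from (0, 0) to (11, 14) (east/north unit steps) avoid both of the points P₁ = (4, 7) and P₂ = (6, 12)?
Number of paths = 3080526

Inclusion–exclusion. Total paths: C(25, 11) = 4457400. Through P₁: C(11, 4)·C(14, 7) = 1132560. Through P₂: C(18, 6)·C(7, 5) = 389844. Since P₁ is strictly southwest of P₂, a monotone path through both must visit P₁ then P₂; paths through both = C(11, 4)·C(7, 2)·C(7, 5) = 145530. Avoid both = 4457400 − 1132560 − 389844 + 145530 = 3080526.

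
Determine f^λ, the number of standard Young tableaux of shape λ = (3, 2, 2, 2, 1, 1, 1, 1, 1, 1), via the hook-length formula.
# SYT of shape (3, 2, 2, 2, 1, 1, 1, 1, 1, 1) = 7007

Hook-length formula: f^λ = n! / Π hook(c), product over all cells c of the Young diagram. For λ = (3, 2, 2, 2, 1, 1, 1, 1, 1, 1), n = 15 boxes. Hook lengths by row (left-to-right, top-to-bottom): [12, 5, 1]; [10, 3]; [9, 2]; [8, 1]; [6]; [5]; [4]; [3]; [2]; [1]. Product of hooks = 186624000. So f^λ = 15! / 186624000 = 1307674368000 / 186624000 = 7007.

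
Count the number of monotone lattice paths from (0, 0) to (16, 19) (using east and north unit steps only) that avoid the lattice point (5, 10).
Number of paths = 3555545070

Total paths from (0, 0) to (16, 19): C(35, 16) = 4059928950. Paths through (5, 10): (paths (0, 0) → (5, 10)) × (paths (5, 10) → (16, 19)) = C(15, 5) · C(20, 11) = 3003 · 167960 = 504383880. Avoidance count = 4059928950 − 504383880 = 3555545070.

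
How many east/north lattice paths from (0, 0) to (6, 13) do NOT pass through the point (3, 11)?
Number of paths = 23492

Total paths from (0, 0) to (6, 13): C(19, 6) = 27132. Paths through (3, 11): (paths (0, 0) → (3, 11)) × (paths (3, 11) → (6, 13)) = C(14, 3) · C(5, 3) = 364 · 10 = 3640. Avoidance count = 27132 − 3640 = 23492.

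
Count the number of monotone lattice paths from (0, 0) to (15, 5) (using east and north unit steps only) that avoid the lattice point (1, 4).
Number of paths = 15429

Total paths from (0, 0) to (15, 5): C(20, 15) = 15504. Paths through (1, 4): (paths (0, 0) → (1, 4)) × (paths (1, 4) → (15, 5)) = C(5, 1) · C(15, 14) = 5 · 15 = 75. Avoidance count = 15504 − 75 = 15429.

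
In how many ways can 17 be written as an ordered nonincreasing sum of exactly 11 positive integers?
p(17, 11 parts) = 11

Partitions of n into exactly k parts are in bijection with partitions of n − k into at most k parts (subtract 1 from each part). So p(17, exactly 11) = p(6, parts ≤ 11). Computing via the recurrence p(m, j) = p(m, j−1) + p(m−j, j) gives 11.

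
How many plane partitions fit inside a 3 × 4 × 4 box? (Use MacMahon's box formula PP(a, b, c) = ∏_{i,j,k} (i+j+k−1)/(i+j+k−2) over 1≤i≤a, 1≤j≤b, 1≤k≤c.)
PP(3, 4, 4) = 24696

Evaluate the triple product over i = 1..3, j = 1..4, k = 1..4. The factors are (2/1) · (3/2) · (4/3) · (5/4) · (3/2) · (4/3) · (5/4) · (6/5) · … (48 factors total). The numerators and denominators telescope so the product is an integer; carrying out the multiplication exactly gives PP(3, 4, 4) = 24696.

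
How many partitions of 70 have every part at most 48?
p(70, parts ≤ 48) = 4084462

Use the recurrence p(n, m) = p(n, m−1) + p(n−m, m): either the largest part is < m (count p(n, m−1)) or the largest part is exactly m (remove one copy of m, count p(n−m, m)). With p(0, ·) = 1 this gives p(70, parts ≤ 48) = 4084462. (By conjugating Young diagrams, this also counts partitions of 70 into at most 48 parts.)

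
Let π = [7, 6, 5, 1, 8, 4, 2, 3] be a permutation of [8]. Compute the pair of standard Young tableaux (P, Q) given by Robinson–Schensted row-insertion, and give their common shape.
P = [1, 2, 3] / [4, 8] / [5] / [6] / [7];  Q = [1, 5, 8] / [2, 6] / [3] / [4] / [7];  common shape = (3, 2, 1, 1, 1)

Row-insert the values π_1, π_2, … into P one at a time, bumping the leftmost entry strictly greater than the inserted value down to the next row. The recording tableau Q records, in position (i, j), the step at which that cell was added to P.
  Insert 7 (step 1): P = [7];  Q = [1]
  Insert 6 (step 2): P = [6] / [7];  Q = [1] / [2]
  Insert 5 (step 3): P = [5] / [6] / [7];  Q = [1] / [2] / [3]
  Insert 1 (step 4): P = [1] / [5] / [6] / [7];  Q = [1] / [2] / [3] / [4]
  Insert 8 (step 5): P = [1, 8] / [5] / [6] / [7];  Q = [1, 5] / [2] / [3] / [4]
  Insert 4 (step 6): P = [1, 4] / [5, 8] / [6] / [7];  Q = [1, 5] / [2, 6] / [3] / [4]
  Insert 2 (step 7): P = [1, 2] / [4, 8] / [5] / [6] / [7];  Q = [1, 5] / [2, 6] / [3] / [4] / [7]
  Insert 3 (step 8): P = [1, 2, 3] / [4, 8] / [5] / [6] / [7];  Q = [1, 5, 8] / [2, 6] / [3] / [4] / [7]
Final shape: (3, 2, 1, 1, 1).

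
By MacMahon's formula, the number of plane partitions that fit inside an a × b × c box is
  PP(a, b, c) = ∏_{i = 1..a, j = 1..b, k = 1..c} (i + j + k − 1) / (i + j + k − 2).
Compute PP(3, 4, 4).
PP(3, 4, 4) = 24696

Evaluate the triple product over i = 1..3, j = 1..4, k = 1..4. The factors are (2/1) · (3/2) · (4/3) · (5/4) · (3/2) · (4/3) · (5/4) · (6/5) · … (48 factors total). The numerators and denominators telescope so the product is an integer; carrying out the multiplication exactly gives PP(3, 4, 4) = 24696.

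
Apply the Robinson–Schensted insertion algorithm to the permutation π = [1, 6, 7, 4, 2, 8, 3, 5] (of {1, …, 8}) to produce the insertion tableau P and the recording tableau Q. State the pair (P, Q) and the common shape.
P = [1, 2, 3, 5] / [4, 7, 8] / [6];  Q = [1, 2, 3, 6] / [4, 7, 8] / [5];  common shape = (4, 3, 1)

Row-insert the values π_1, π_2, … into P one at a time, bumping the leftmost entry strictly greater than the inserted value down to the next row. The recording tableau Q records, in position (i, j), the step at which that cell was added to P.
  Insert 1 (step 1): P = [1];  Q = [1]
  Insert 6 (step 2): P = [1, 6];  Q = [1, 2]
  Insert 7 (step 3): P = [1, 6, 7];  Q = [1, 2, 3]
  Insert 4 (step 4): P = [1, 4, 7] / [6];  Q = [1, 2, 3] / [4]
  Insert 2 (step 5): P = [1, 2, 7] / [4] / [6];  Q = [1, 2, 3] / [4] / [5]
  Insert 8 (step 6): P = [1, 2, 7, 8] / [4] / [6];  Q = [1, 2, 3, 6] / [4] / [5]
  Insert 3 (step 7): P = [1, 2, 3, 8] / [4, 7] / [6];  Q = [1, 2, 3, 6] / [4, 7] / [5]
  Insert 5 (step 8): P = [1, 2, 3, 5] / [4, 7, 8] / [6];  Q = [1, 2, 3, 6] / [4, 7, 8] / [5]
Final shape: (4, 3, 1).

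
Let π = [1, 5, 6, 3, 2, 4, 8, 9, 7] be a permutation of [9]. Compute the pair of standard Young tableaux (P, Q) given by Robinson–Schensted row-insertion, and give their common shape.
P = [1, 2, 4, 7, 9] / [3, 6, 8] / [5];  Q = [1, 2, 3, 7, 8] / [4, 6, 9] / [5];  common shape = (5, 3, 1)

Row-insert the values π_1, π_2, … into P one at a time, bumping the leftmost entry strictly greater than the inserted value down to the next row. The recording tableau Q records, in position (i, j), the step at which that cell was added to P.
  Insert 1 (step 1): P = [1];  Q = [1]
  Insert 5 (step 2): P = [1, 5];  Q = [1, 2]
  Insert 6 (step 3): P = [1, 5, 6];  Q = [1, 2, 3]
  Insert 3 (step 4): P = [1, 3, 6] / [5];  Q = [1, 2, 3] / [4]
  Insert 2 (step 5): P = [1, 2, 6] / [3] / [5];  Q = [1, 2, 3] / [4] / [5]
  Insert 4 (step 6): P = [1, 2, 4] / [3, 6] / [5];  Q = [1, 2, 3] / [4, 6] / [5]
  Insert 8 (step 7): P = [1, 2, 4, 8] / [3, 6] / [5];  Q = [1, 2, 3, 7] / [4, 6] / [5]
  Insert 9 (step 8): P = [1, 2, 4, 8, 9] / [3, 6] / [5];  Q = [1, 2, 3, 7, 8] / [4, 6] / [5]
  Insert 7 (step 9): P = [1, 2, 4, 7, 9] / [3, 6, 8] / [5];  Q = [1, 2, 3, 7, 8] / [4, 6, 9] / [5]
Final shape: (5, 3, 1).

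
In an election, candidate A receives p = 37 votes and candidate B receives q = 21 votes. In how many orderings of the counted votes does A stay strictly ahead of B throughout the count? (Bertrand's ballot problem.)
Strict-lead orderings = 922110127018080

Total orderings of the 58 votes with 37 for A: C(58, 37) = 3342649210440540. By the Bertrand ballot formula (Cycle Lemma / reflection principle), the number of orderings in which A is strictly ahead of B throughout is (p − q)/(p + q) · C(p + q, p) = (37 − 21)/(37 + 21) · 3342649210440540 = 922110127018080.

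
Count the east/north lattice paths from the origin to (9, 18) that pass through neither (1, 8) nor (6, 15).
Number of paths = 3350283

Inclusion–exclusion. Total paths: C(27, 9) = 4686825. Through P₁: C(9, 1)·C(18, 8) = 393822. Through P₂: C(21, 6)·C(6, 3) = 1085280. Since P₁ is strictly southwest of P₂, a monotone path through both must visit P₁ then P₂; paths through both = C(9, 1)·C(12, 5)·C(6, 3) = 142560. Avoid both = 4686825 − 393822 − 1085280 + 142560 = 3350283.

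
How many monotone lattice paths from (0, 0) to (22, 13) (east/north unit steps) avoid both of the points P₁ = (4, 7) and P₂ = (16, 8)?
Number of paths = 1094115498

Inclusion–exclusion. Total paths: C(35, 22) = 1476337800. Through P₁: C(11, 4)·C(24, 18) = 44416680. Through P₂: C(24, 16)·C(11, 6) = 339787602. Since P₁ is strictly southwest of P₂, a monotone path through both must visit P₁ then P₂; paths through both = C(11, 4)·C(13, 12)·C(11, 6) = 1981980. Avoid both = 1476337800 − 44416680 − 339787602 + 1981980 = 1094115498.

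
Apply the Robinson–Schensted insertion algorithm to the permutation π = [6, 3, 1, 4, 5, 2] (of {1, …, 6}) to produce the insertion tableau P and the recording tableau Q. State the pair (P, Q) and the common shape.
P = [1, 2, 5] / [3, 4] / [6];  Q = [1, 4, 5] / [2, 6] / [3];  common shape = (3, 2, 1)

Row-insert the values π_1, π_2, … into P one at a time, bumping the leftmost entry strictly greater than the inserted value down to the next row. The recording tableau Q records, in position (i, j), the step at which that cell was added to P.
  Insert 6 (step 1): P = [6];  Q = [1]
  Insert 3 (step 2): P = [3] / [6];  Q = [1] / [2]
  Insert 1 (step 3): P = [1] / [3] / [6];  Q = [1] / [2] / [3]
  Insert 4 (step 4): P = [1, 4] / [3] / [6];  Q = [1, 4] / [2] / [3]
  Insert 5 (step 5): P = [1, 4, 5] / [3] / [6];  Q = [1, 4, 5] / [2] / [3]
  Insert 2 (step 6): P = [1, 2, 5] / [3, 4] / [6];  Q = [1, 4, 5] / [2, 6] / [3]
Final shape: (3, 2, 1).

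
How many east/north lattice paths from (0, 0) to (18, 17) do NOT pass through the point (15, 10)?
Number of paths = 4145316450

Total paths from (0, 0) to (18, 17): C(35, 18) = 4537567650. Paths through (15, 10): (paths (0, 0) → (15, 10)) × (paths (15, 10) → (18, 17)) = C(25, 15) · C(10, 3) = 3268760 · 120 = 392251200. Avoidance count = 4537567650 − 392251200 = 4145316450.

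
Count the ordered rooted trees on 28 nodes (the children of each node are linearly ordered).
C_27 = 69533550916004

These ordered rooted trees are counted by the Catalan number C_n = (1/(n + 1)) · C(2n, n). For n = 27: C_27 = (1/28) · C(54, 27) = 1946939425648112/28 = 69533550916004.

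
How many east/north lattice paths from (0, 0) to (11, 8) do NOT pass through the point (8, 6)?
Number of paths = 45552

Total paths from (0, 0) to (11, 8): C(19, 11) = 75582. Paths through (8, 6): (paths (0, 0) → (8, 6)) × (paths (8, 6) → (11, 8)) = C(14, 8) · C(5, 3) = 3003 · 10 = 30030. Avoidance count = 75582 − 30030 = 45552.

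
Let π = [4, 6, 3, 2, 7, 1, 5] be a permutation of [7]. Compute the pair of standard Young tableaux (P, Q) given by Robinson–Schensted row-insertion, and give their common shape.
P = [1, 5, 7] / [2, 6] / [3] / [4];  Q = [1, 2, 5] / [3, 7] / [4] / [6];  common shape = (3, 2, 1, 1)

Row-insert the values π_1, π_2, … into P one at a time, bumping the leftmost entry strictly greater than the inserted value down to the next row. The recording tableau Q records, in position (i, j), the step at which that cell was added to P.
  Insert 4 (step 1): P = [4];  Q = [1]
  Insert 6 (step 2): P = [4, 6];  Q = [1, 2]
  Insert 3 (step 3): P = [3, 6] / [4];  Q = [1, 2] / [3]
  Insert 2 (step 4): P = [2, 6] / [3] / [4];  Q = [1, 2] / [3] / [4]
  Insert 7 (step 5): P = [2, 6, 7] / [3] / [4];  Q = [1, 2, 5] / [3] / [4]
  Insert 1 (step 6): P = [1, 6, 7] / [2] / [3] / [4];  Q = [1, 2, 5] / [3] / [4] / [6]
  Insert 5 (step 7): P = [1, 5, 7] / [2, 6] / [3] / [4];  Q = [1, 2, 5] / [3, 7] / [4] / [6]
Final shape: (3, 2, 1, 1).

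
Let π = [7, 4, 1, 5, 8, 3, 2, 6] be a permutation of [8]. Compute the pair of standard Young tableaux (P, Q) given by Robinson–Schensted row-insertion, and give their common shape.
P = [1, 2, 6] / [3, 5, 8] / [4] / [7];  Q = [1, 4, 5] / [2, 6, 8] / [3] / [7];  common shape = (3, 3, 1, 1)

Row-insert the values π_1, π_2, … into P one at a time, bumping the leftmost entry strictly greater than the inserted value down to the next row. The recording tableau Q records, in position (i, j), the step at which that cell was added to P.
  Insert 7 (step 1): P = [7];  Q = [1]
  Insert 4 (step 2): P = [4] / [7];  Q = [1] / [2]
  Insert 1 (step 3): P = [1] / [4] / [7];  Q = [1] / [2] / [3]
  Insert 5 (step 4): P = [1, 5] / [4] / [7];  Q = [1, 4] / [2] / [3]
  Insert 8 (step 5): P = [1, 5, 8] / [4] / [7];  Q = [1, 4, 5] / [2] / [3]
  Insert 3 (step 6): P = [1, 3, 8] / [4, 5] / [7];  Q = [1, 4, 5] / [2, 6] / [3]
  Insert 2 (step 7): P = [1, 2, 8] / [3, 5] / [4] / [7];  Q = [1, 4, 5] / [2, 6] / [3] / [7]
  Insert 6 (step 8): P = [1, 2, 6] / [3, 5, 8] / [4] / [7];  Q = [1, 4, 5] / [2, 6, 8] / [3] / [7]
Final shape: (3, 3, 1, 1).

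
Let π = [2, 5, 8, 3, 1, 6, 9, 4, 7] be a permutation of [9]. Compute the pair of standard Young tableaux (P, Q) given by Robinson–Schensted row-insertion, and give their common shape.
P = [1, 3, 4, 7] / [2, 6, 9] / [5, 8];  Q = [1, 2, 3, 7] / [4, 6, 9] / [5, 8];  common shape = (4, 3, 2)

Row-insert the values π_1, π_2, … into P one at a time, bumping the leftmost entry strictly greater than the inserted value down to the next row. The recording tableau Q records, in position (i, j), the step at which that cell was added to P.
  Insert 2 (step 1): P = [2];  Q = [1]
  Insert 5 (step 2): P = [2, 5];  Q = [1, 2]
  Insert 8 (step 3): P = [2, 5, 8];  Q = [1, 2, 3]
  Insert 3 (step 4): P = [2, 3, 8] / [5];  Q = [1, 2, 3] / [4]
  Insert 1 (step 5): P = [1, 3, 8] / [2] / [5];  Q = [1, 2, 3] / [4] / [5]
  Insert 6 (step 6): P = [1, 3, 6] / [2, 8] / [5];  Q = [1, 2, 3] / [4, 6] / [5]
  Insert 9 (step 7): P = [1, 3, 6, 9] / [2, 8] / [5];  Q = [1, 2, 3, 7] / [4, 6] / [5]
  Insert 4 (step 8): P = [1, 3, 4, 9] / [2, 6] / [5, 8];  Q = [1, 2, 3, 7] / [4, 6] / [5, 8]
  Insert 7 (step 9): P = [1, 3, 4, 7] / [2, 6, 9] / [5, 8];  Q = [1, 2, 3, 7] / [4, 6, 9] / [5, 8]
Final shape: (4, 3, 2).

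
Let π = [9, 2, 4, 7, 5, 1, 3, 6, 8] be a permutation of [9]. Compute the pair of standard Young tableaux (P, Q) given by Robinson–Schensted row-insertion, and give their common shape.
P = [1, 3, 5, 6, 8] / [2, 4] / [7] / [9];  Q = [1, 3, 4, 8, 9] / [2, 7] / [5] / [6];  common shape = (5, 2, 1, 1)

Row-insert the values π_1, π_2, … into P one at a time, bumping the leftmost entry strictly greater than the inserted value down to the next row. The recording tableau Q records, in position (i, j), the step at which that cell was added to P.
  Insert 9 (step 1): P = [9];  Q = [1]
  Insert 2 (step 2): P = [2] / [9];  Q = [1] / [2]
  Insert 4 (step 3): P = [2, 4] / [9];  Q = [1, 3] / [2]
  Insert 7 (step 4): P = [2, 4, 7] / [9];  Q = [1, 3, 4] / [2]
  Insert 5 (step 5): P = [2, 4, 5] / [7] / [9];  Q = [1, 3, 4] / [2] / [5]
  Insert 1 (step 6): P = [1, 4, 5] / [2] / [7] / [9];  Q = [1, 3, 4] / [2] / [5] / [6]
  Insert 3 (step 7): P = [1, 3, 5] / [2, 4] / [7] / [9];  Q = [1, 3, 4] / [2, 7] / [5] / [6]
  Insert 6 (step 8): P = [1, 3, 5, 6] / [2, 4] / [7] / [9];  Q = [1, 3, 4, 8] / [2, 7] / [5] / [6]
  Insert 8 (step 9): P = [1, 3, 5, 6, 8] / [2, 4] / [7] / [9];  Q = [1, 3, 4, 8, 9] / [2, 7] / [5] / [6]
Final shape: (5, 2, 1, 1).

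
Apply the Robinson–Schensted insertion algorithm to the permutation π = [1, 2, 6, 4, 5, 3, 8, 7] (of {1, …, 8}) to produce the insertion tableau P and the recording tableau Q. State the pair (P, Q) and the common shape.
P = [1, 2, 3, 5, 7] / [4, 8] / [6];  Q = [1, 2, 3, 5, 7] / [4, 8] / [6];  common shape = (5, 2, 1)

Row-insert the values π_1, π_2, … into P one at a time, bumping the leftmost entry strictly greater than the inserted value down to the next row. The recording tableau Q records, in position (i, j), the step at which that cell was added to P.
  Insert 1 (step 1): P = [1];  Q = [1]
  Insert 2 (step 2): P = [1, 2];  Q = [1, 2]
  Insert 6 (step 3): P = [1, 2, 6];  Q = [1, 2, 3]
  Insert 4 (step 4): P = [1, 2, 4] / [6];  Q = [1, 2, 3] / [4]
  Insert 5 (step 5): P = [1, 2, 4, 5] / [6];  Q = [1, 2, 3, 5] / [4]
  Insert 3 (step 6): P = [1, 2, 3, 5] / [4] / [6];  Q = [1, 2, 3, 5] / [4] / [6]
  Insert 8 (step 7): P = [1, 2, 3, 5, 8] / [4] / [6];  Q = [1, 2, 3, 5, 7] / [4] / [6]
  Insert 7 (step 8): P = [1, 2, 3, 5, 7] / [4, 8] / [6];  Q = [1, 2, 3, 5, 7] / [4, 8] / [6]
Final shape: (5, 2, 1).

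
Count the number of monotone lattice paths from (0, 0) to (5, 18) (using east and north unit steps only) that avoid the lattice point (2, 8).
Number of paths = 20779

Total paths from (0, 0) to (5, 18): C(23, 5) = 33649. Paths through (2, 8): (paths (0, 0) → (2, 8)) × (paths (2, 8) → (5, 18)) = C(10, 2) · C(13, 3) = 45 · 286 = 12870. Avoidance count = 33649 − 12870 = 20779.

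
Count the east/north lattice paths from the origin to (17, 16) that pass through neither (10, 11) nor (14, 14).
Number of paths = 609736638

Inclusion–exclusion. Total paths: C(33, 17) = 1166803110. Through P₁: C(21, 10)·C(12, 7) = 279351072. Through P₂: C(28, 14)·C(5, 3) = 401166000. Since P₁ is strictly southwest of P₂, a monotone path through both must visit P₁ then P₂; paths through both = C(21, 10)·C(7, 4)·C(5, 3) = 123450600. Avoid both = 1166803110 − 279351072 − 401166000 + 123450600 = 609736638.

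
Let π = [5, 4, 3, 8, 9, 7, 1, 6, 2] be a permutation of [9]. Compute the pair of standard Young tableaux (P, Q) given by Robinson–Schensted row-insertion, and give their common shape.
P = [1, 2, 9] / [3, 6] / [4, 7] / [5, 8];  Q = [1, 4, 5] / [2, 6] / [3, 8] / [7, 9];  common shape = (3, 2, 2, 2)

Row-insert the values π_1, π_2, … into P one at a time, bumping the leftmost entry strictly greater than the inserted value down to the next row. The recording tableau Q records, in position (i, j), the step at which that cell was added to P.
  Insert 5 (step 1): P = [5];  Q = [1]
  Insert 4 (step 2): P = [4] / [5];  Q = [1] / [2]
  Insert 3 (step 3): P = [3] / [4] / [5];  Q = [1] / [2] / [3]
  Insert 8 (step 4): P = [3, 8] / [4] / [5];  Q = [1, 4] / [2] / [3]
  Insert 9 (step 5): P = [3, 8, 9] / [4] / [5];  Q = [1, 4, 5] / [2] / [3]
  Insert 7 (step 6): P = [3, 7, 9] / [4, 8] / [5];  Q = [1, 4, 5] / [2, 6] / [3]
  Insert 1 (step 7): P = [1, 7, 9] / [3, 8] / [4] / [5];  Q = [1, 4, 5] / [2, 6] / [3] / [7]
  Insert 6 (step 8): P = [1, 6, 9] / [3, 7] / [4, 8] / [5];  Q = [1, 4, 5] / [2, 6] / [3, 8] / [7]
  Insert 2 (step 9): P = [1, 2, 9] / [3, 6] / [4, 7] / [5, 8];  Q = [1, 4, 5] / [2, 6] / [3, 8] / [7, 9]
Final shape: (3, 2, 2, 2).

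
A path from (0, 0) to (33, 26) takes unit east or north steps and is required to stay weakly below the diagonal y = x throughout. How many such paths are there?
Number of paths = 9318155533853796

By the reflection principle (André's argument), the number of monotone paths to (33, 26) with n ≤ m that never go above y = x is C(59, 33) − C(59, 34) = 39602161018878633 − 30284005485024837 = 9318155533853796.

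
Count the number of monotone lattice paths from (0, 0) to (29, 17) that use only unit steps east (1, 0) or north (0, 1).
Number of paths = 1749695026860

A monotone lattice path from (0, 0) to (29, 17) consists of 29 east steps and 17 north steps in some order, so it is determined by which 29 of the 46 steps are east. The count is C(46, 29) = 1749695026860.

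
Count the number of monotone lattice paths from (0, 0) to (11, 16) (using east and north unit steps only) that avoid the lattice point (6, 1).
Number of paths = 12929367

Total paths from (0, 0) to (11, 16): C(27, 11) = 13037895. Paths through (6, 1): (paths (0, 0) → (6, 1)) × (paths (6, 1) → (11, 16)) = C(7, 6) · C(20, 5) = 7 · 15504 = 108528. Avoidance count = 13037895 − 108528 = 12929367.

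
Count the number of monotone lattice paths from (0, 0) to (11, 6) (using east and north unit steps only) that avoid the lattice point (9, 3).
Number of paths = 10176

Total paths from (0, 0) to (11, 6): C(17, 11) = 12376. Paths through (9, 3): (paths (0, 0) → (9, 3)) × (paths (9, 3) → (11, 6)) = C(12, 9) · C(5, 2) = 220 · 10 = 2200. Avoidance count = 12376 − 2200 = 10176.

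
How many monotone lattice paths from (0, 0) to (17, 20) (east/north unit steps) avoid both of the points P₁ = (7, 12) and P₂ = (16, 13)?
Number of paths = 13161610326

Inclusion–exclusion. Total paths: C(37, 17) = 15905368710. Through P₁: C(19, 7)·C(18, 10) = 2204878104. Through P₂: C(29, 16)·C(8, 1) = 542911320. Since P₁ is strictly southwest of P₂, a monotone path through both must visit P₁ then P₂; paths through both = C(19, 7)·C(10, 9)·C(8, 1) = 4031040. Avoid both = 15905368710 − 2204878104 − 542911320 + 4031040 = 13161610326.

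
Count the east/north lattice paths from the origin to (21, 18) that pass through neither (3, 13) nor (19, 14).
Number of paths = 50058305350

Inclusion–exclusion. Total paths: C(39, 21) = 62359143990. Through P₁: C(16, 3)·C(23, 18) = 18843440. Through P₂: C(33, 19)·C(6, 2) = 12282138000. Since P₁ is strictly southwest of P₂, a monotone path through both must visit P₁ then P₂; paths through both = C(16, 3)·C(17, 16)·C(6, 2) = 142800. Avoid both = 62359143990 − 18843440 − 12282138000 + 142800 = 50058305350.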